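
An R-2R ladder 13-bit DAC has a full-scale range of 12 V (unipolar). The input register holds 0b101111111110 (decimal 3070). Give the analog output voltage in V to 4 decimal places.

4.4971 V

LSB = 12 V / 2^13 = 1.465 mV.
Code 0b101111111110 = 3070 decimal.
V_out = 0 + 3070 × 0.00146484 V = 4.49707 V.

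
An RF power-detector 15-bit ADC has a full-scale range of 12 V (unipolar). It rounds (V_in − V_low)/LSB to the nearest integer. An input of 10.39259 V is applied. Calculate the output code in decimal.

LSB = 12 V / 32768 = 366.21 µV.
Input sits at 28378.699 steps above V_low.
round(28378.699) = 28379.

code 28379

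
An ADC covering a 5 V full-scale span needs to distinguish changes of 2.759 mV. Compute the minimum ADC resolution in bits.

Number of steps required ≥ 5 V / 2.759 mV = 1812.25.
Need 2^N ≥ 1812.25; 2^10 = 1024, 2^11 = 2048.
Minimum N = 11.

11 bits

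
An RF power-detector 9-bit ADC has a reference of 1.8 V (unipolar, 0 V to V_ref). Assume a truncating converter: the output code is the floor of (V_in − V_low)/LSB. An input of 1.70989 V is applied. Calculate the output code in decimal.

code 486

LSB = 1.8 V / 512 = 3.516 mV.
(1.70989 − 0) / 0.00351563 = 486.369 LSBs.
Floor → code 486.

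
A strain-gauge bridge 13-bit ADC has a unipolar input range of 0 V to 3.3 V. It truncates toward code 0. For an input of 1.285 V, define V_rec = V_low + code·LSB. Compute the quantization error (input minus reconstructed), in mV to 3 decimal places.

0.369 mV

Step size: 3.3 V ÷ 2^13 = 402.83 µV.
(1.285 − 0)/0.000402832 = 3189.9152; ⌊·⌋ gives code 3189.
V_rec = 0 + 3189·0.000402832 = 1.2846313 V.
V_in − V_rec = 0.000368652 V = 0.369 mV.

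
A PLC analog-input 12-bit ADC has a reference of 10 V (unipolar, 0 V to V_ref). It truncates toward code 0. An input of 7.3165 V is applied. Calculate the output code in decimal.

With 4096 levels over 10 V, one step is 2.441 mV.
Input sits at 2996.838 steps above V_low.
⌊·⌋(2996.838) = 2996.

code 2996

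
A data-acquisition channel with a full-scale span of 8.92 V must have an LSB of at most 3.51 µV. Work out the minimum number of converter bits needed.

22 bits

Number of steps required ≥ 8.92 V / 3.51 µV = 2541310.54.
Need 2^N ≥ 2541310.54; 2^21 = 2097152, 2^22 = 4194304.
Minimum N = 22.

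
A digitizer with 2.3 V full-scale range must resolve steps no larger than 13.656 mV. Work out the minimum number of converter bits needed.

Number of steps required ≥ 2.3 V / 13.656 mV = 168.42.
Need 2^N ≥ 168.42; 2^7 = 128, 2^8 = 256.
Minimum N = 8.

8 bits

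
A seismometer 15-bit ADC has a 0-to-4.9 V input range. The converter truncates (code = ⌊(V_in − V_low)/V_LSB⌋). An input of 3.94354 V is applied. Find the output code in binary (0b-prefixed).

Full-scale span = 4.9 V; LSB = 4.9/2^15 = 149.54 µV.
Input sits at 26371.820 steps above V_low.
⌊·⌋(26371.820) = 26371.
In binary (0b-prefixed): 0b110011100000011.

code 0b110011100000011 (decimal 26371)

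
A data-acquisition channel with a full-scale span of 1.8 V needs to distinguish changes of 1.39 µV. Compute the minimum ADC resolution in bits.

Number of steps required ≥ 1.8 V / 1.39 µV = 1294964.03.
Need 2^N ≥ 1294964.03; 2^20 = 1048576, 2^21 = 2097152.
Minimum N = 21.

21 bits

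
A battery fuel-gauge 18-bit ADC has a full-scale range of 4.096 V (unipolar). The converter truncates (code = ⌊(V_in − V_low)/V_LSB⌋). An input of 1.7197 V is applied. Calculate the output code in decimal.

code 110060

With 262144 levels over 4.096 V, one step is 15.62 µV.
(V_in − V_low)/LSB = (1.7197 − 0) / 1.5625e-05 = 110060.800.
So the output code is 110060.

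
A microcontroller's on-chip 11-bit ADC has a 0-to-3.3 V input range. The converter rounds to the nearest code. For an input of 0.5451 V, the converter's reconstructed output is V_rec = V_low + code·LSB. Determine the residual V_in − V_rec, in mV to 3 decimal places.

0.471 mV

LSB = 3.3/2^11 = 1.611 mV.
(V_in − V_low)/LSB = (0.5451 − 0)/0.00161133 = 338.2924 → code 338 (round).
Reconstructed: 0.54462891 V.
V_in − V_rec = 0.000471094 V = 0.471 mV.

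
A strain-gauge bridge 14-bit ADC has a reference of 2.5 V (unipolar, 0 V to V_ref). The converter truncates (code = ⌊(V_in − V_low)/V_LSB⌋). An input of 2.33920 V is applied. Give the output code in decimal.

code 15330

LSB = 2.5 V / 16384 = 152.59 µV.
(V_in − V_low)/LSB = (2.33920 − 0) / 0.000152588 = 15330.181.
Floor → code 15330.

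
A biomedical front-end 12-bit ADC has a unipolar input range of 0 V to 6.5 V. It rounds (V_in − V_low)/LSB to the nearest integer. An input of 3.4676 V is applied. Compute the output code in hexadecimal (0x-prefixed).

With 4096 levels over 6.5 V, one step is 1.587 mV.
(V_in − V_low)/LSB = (3.4676 − 0) / 0.00158691 = 2185.121.
round(2185.121) = 2185.
In hexadecimal (0x-prefixed): 0x889.

code 0x889 (decimal 2185)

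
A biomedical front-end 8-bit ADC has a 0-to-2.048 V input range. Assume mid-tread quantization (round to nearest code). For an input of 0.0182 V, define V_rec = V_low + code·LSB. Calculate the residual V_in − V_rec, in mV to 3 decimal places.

LSB = 2.048/2^8 = 8.000 mV.
(0.0182 − 0)/0.008 = 2.2750; round gives code 2.
Code 2 maps back to 0 + 2×0.008 V = 0.016 V.
Difference: 0.0022 V → 2.200 mV.

2.200 mV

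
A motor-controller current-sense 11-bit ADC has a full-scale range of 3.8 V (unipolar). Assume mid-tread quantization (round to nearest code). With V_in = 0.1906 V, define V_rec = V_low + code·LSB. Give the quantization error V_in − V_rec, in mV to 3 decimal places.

-0.513 mV

One LSB is 3.8 V / 2048 = 1.855 mV.
(0.1906 − 0)/0.00185547 = 102.7234; round gives code 103.
Reconstructed: 0.19111328 V.
Error = 0.1906 − 0.19111328 = -0.000513281 V = -0.513 mV.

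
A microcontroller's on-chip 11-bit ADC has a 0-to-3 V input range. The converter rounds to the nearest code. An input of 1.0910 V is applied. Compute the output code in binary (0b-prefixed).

code 0b1011101001 (decimal 745)

Full-scale span = 3 V; LSB = 3/2^11 = 1.465 mV.
(V_in − V_low)/LSB = (1.0910 − 0) / 0.00146484 = 744.789.
round(744.789) = 745.
In binary (0b-prefixed): 0b1011101001.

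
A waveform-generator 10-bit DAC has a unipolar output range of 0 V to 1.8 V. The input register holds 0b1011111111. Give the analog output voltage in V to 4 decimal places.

1.3482 V

LSB = 1.8 V / 2^10 = 1.758 mV.
Code 0b1011111111 = 767 decimal.
V_out = 0 + 767 × 0.00175781 V = 1.34824 V.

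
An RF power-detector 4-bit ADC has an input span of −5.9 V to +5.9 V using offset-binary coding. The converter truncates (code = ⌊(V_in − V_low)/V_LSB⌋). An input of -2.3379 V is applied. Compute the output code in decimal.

Full-scale span = 11.8 V; LSB = 11.8/2^4 = 0.7375 V.
Input sits at 4.830 steps above V_low.
⌊·⌋(4.830) = 4.

code 4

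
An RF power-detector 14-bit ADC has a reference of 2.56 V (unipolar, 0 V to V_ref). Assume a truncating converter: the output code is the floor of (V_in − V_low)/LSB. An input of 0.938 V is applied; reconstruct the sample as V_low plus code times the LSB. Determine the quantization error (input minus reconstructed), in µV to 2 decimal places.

LSB = 2.56/2^14 = 156.25 µV.
(V_in − V_low)/LSB = (0.938 − 0)/0.00015625 = 6003.2000 → code 6003 (floor).
Reconstructed: 0.93796875 V.
V_in − V_rec = 3.125e-05 V = 31.25 µV.

31.25 µV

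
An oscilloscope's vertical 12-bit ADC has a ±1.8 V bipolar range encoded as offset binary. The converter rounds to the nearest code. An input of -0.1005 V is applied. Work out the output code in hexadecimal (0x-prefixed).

code 0x78E (decimal 1934)

LSB = 3.6 V / 4096 = 0.879 mV.
(-0.1005 − (−1.8)) / 0.000878906 = 1933.653 LSBs.
Round → code 1934.
In hexadecimal (0x-prefixed): 0x78E.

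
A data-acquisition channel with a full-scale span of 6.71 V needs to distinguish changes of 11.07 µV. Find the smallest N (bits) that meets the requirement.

Number of steps required ≥ 6.71 V / 11.07 µV = 606142.73.
Need 2^N ≥ 606142.73; 2^19 = 524288, 2^20 = 1048576.
Minimum N = 20.

20 bits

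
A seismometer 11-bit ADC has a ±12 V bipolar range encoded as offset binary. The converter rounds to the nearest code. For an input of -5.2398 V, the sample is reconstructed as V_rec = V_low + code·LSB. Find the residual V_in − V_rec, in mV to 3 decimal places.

-1.519 mV

LSB = 24/2^11 = 11.719 mV.
(V_in − V_low)/LSB = (-5.2398 − (−12))/0.0117188 = 576.8704 → code 577 (round).
Code 577 maps back to (−12) + 577×0.0117188 V = -5.2382812 V.
Difference: -0.00151875 V → -1.519 mV.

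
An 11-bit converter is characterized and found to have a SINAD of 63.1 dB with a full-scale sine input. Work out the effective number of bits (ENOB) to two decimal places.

ENOB = (SINAD − 1.76) / 6.02 = (63.1 − 1.76)/6.02 = 10.189.

10.19 bits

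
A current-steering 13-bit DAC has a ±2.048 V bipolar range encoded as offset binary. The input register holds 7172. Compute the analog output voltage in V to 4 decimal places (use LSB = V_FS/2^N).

1.5380 V

LSB = 4.096 V / 2^13 = 0.500 mV.
V_out = (−2.048) + 7172 × 0.0005 V = 1.538 V.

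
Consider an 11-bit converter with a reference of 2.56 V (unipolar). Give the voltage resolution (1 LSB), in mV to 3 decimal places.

1.250 mV

Full-scale span = 2.56 V.
LSB = 2.56 / 2^11 = 2.56 / 2048 = 0.00125 V = 1.250 mV.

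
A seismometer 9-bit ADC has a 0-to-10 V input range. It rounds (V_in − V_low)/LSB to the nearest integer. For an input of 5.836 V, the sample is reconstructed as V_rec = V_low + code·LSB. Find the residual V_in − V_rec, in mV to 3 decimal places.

LSB = 10/2^9 = 19.531 mV.
Scaled input = 298.8032 LSBs, so code = 299.
V_rec = 0 + 299·0.0195312 = 5.8398438 V.
Difference: -0.00384375 V → -3.844 mV.

-3.844 mV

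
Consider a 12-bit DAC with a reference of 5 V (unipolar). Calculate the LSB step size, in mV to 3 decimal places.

1.221 mV

Full-scale span = 5 V.
LSB = 5 / 2^12 = 5 / 4096 = 0.0012207 V = 1.221 mV.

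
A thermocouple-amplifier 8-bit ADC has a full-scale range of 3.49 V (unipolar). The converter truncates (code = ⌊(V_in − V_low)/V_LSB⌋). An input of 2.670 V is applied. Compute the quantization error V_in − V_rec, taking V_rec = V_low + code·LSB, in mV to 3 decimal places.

Step size: 3.49 V ÷ 2^8 = 13.633 mV.
Scaled input = 195.8510 LSBs, so code = 195.
Code 195 maps back to 0 + 195×0.0136328 V = 2.6583984 V.
Difference: 0.0116016 V → 11.602 mV.

11.602 mV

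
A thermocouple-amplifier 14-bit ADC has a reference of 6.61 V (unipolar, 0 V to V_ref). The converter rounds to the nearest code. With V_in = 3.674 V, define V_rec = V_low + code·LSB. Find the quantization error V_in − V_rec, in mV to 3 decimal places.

Step size: 6.61 V ÷ 2^14 = 403.44 µV.
Scaled input = 9106.6287 LSBs, so code = 9107.
Code 9107 maps back to 0 + 9107×0.000403442 V = 3.6741498 V.
Error = 3.674 − 3.6741498 = -0.00014978 V = -0.150 mV.

-0.150 mV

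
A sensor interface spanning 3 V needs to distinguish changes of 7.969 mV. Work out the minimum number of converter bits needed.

9 bits

Number of steps required ≥ 3 V / 7.969 mV = 376.46.
Need 2^N ≥ 376.46; 2^8 = 256, 2^9 = 512.
Minimum N = 9.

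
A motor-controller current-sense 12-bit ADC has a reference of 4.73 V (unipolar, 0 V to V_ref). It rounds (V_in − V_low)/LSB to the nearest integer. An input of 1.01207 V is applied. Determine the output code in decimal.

code 876

With 4096 levels over 4.73 V, one step is 1.155 mV.
(V_in − V_low)/LSB = (1.01207 − 0) / 0.00115479 = 876.414.
So the output code is 876.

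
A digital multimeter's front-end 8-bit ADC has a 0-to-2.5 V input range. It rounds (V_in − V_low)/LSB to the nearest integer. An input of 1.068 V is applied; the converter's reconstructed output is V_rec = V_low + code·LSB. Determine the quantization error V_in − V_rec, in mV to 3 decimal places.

Step size: 2.5 V ÷ 2^8 = 9.766 mV.
Scaled input = 109.3632 LSBs, so code = 109.
Reconstructed: 1.0644531 V.
Error = 1.068 − 1.0644531 = 0.00354688 V = 3.547 mV.

3.547 mV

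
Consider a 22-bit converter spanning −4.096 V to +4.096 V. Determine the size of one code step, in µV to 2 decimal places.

Full-scale span = 8.192 V.
LSB = 8.192 / 2^22 = 8.192 / 4194304 = 1.95313e-06 V = 1.95 µV.

1.95 µV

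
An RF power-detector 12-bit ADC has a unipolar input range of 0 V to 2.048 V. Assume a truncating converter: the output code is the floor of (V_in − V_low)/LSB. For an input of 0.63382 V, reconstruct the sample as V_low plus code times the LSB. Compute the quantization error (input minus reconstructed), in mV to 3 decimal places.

One LSB is 2.048 V / 4096 = 0.500 mV.
(0.63382 − 0)/0.0005 = 1267.6400; ⌊·⌋ gives code 1267.
Code 1267 maps back to 0 + 1267×0.0005 V = 0.6335 V.
Error = 0.63382 − 0.6335 = 0.00032 V = 0.320 mV.

0.320 mV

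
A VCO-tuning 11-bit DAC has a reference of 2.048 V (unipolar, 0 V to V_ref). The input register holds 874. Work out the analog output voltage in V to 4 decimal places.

LSB = 2.048 V / 2^11 = 1.000 mV.
V_out = 0 + 874 × 0.001 V = 0.874 V.

0.8740 V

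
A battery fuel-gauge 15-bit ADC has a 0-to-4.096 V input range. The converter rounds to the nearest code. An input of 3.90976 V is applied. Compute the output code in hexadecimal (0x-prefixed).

With 32768 levels over 4.096 V, one step is 125.00 µV.
(3.90976 − 0) / 0.000125 = 31278.080 LSBs.
Round → code 31278.
In hexadecimal (0x-prefixed): 0x7A2E.

code 0x7A2E (decimal 31278)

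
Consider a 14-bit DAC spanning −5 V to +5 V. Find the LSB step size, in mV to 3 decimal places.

0.610 mV

Full-scale span = 10 V.
LSB = 10 / 2^14 = 10 / 16384 = 0.000610352 V = 0.610 mV.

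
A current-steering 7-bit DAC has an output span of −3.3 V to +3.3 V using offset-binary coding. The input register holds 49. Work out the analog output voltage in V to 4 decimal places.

-0.7734 V

LSB = 6.6 V / 2^7 = 51.562 mV.
V_out = (−3.3) + 49 × 0.0515625 V = -0.773438 V.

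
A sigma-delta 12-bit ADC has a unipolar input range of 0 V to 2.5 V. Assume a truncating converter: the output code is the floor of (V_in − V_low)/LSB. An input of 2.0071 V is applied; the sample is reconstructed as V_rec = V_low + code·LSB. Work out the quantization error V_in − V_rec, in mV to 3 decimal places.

Step size: 2.5 V ÷ 2^12 = 0.610 mV.
(V_in − V_low)/LSB = (2.0071 − 0)/0.000610352 = 3288.4326 → code 3288 (floor).
Code 3288 maps back to 0 + 3288×0.000610352 V = 2.0068359 V.
Error = 2.0071 − 2.0068359 = 0.000264062 V = 0.264 mV.

0.264 mV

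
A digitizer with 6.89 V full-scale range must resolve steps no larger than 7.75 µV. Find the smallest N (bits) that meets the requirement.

Number of steps required ≥ 6.89 V / 7.75 µV = 889032.26.
Need 2^N ≥ 889032.26; 2^19 = 524288, 2^20 = 1048576.
Minimum N = 20.

20 bits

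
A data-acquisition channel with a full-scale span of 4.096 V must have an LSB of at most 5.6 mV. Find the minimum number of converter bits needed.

Number of steps required ≥ 4.096 V / 5.6 mV = 731.43.
Need 2^N ≥ 731.43; 2^9 = 512, 2^10 = 1024.
Minimum N = 10.

10 bits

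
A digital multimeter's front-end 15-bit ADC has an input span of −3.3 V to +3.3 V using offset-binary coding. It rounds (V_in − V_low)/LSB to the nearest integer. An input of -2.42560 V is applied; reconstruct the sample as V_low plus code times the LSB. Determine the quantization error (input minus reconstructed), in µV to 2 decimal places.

LSB = 6.6/2^15 = 201.42 µV.
Scaled input = 4341.2635 LSBs, so code = 4341.
Code 4341 maps back to (−3.3) + 4341×0.000201416 V = -2.4256531 V.
Difference: 5.30762e-05 V → 53.08 µV.

53.08 µV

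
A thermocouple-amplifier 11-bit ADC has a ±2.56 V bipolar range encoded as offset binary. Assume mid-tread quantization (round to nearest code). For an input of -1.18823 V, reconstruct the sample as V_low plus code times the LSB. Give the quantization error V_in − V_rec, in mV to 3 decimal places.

Step size: 5.12 V ÷ 2^11 = 2.500 mV.
(-1.18823 − (−2.56))/0.0025 = 548.7080; round gives code 549.
V_rec = (−2.56) + 549·0.0025 = -1.1875 V.
Difference: -0.00073 V → -0.730 mV.

-0.730 mV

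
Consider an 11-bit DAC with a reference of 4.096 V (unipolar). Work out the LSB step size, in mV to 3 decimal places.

2.000 mV

Full-scale span = 4.096 V.
LSB = 4.096 / 2^11 = 4.096 / 2048 = 0.002 V = 2.000 mV.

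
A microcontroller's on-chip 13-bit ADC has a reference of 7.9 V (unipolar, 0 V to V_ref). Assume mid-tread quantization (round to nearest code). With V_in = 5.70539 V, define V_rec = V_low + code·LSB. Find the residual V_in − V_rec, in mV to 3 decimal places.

0.263 mV

Step size: 7.9 V ÷ 2^13 = 0.964 mV.
Scaled input = 5916.2728 LSBs, so code = 5916.
Reconstructed: 5.705127 V.
Difference: 0.000263047 V → 0.263 mV.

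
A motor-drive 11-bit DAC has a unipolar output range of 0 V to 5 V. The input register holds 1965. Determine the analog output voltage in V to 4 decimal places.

4.7974 V

LSB = 5 V / 2^11 = 2.441 mV.
V_out = 0 + 1965 × 0.00244141 V = 4.79736 V.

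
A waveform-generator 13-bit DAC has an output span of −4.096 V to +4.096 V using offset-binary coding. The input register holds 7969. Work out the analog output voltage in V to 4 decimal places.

LSB = 8.192 V / 2^13 = 1.000 mV.
V_out = (−4.096) + 7969 × 0.001 V = 3.873 V.

3.8730 V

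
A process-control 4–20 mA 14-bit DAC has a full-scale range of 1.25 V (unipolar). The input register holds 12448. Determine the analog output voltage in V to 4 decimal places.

0.9497 V

LSB = 1.25 V / 2^14 = 76.29 µV.
V_out = 0 + 12448 × 7.62939e-05 V = 0.949707 V.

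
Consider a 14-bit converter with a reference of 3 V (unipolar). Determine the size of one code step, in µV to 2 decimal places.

Full-scale span = 3 V.
LSB = 3 / 2^14 = 3 / 16384 = 0.000183105 V = 183.11 µV.

183.11 µV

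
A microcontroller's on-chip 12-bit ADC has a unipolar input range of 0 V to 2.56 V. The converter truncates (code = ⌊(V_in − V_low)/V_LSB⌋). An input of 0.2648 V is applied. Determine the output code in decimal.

code 423

LSB = 2.56 V / 4096 = 0.625 mV.
Input sits at 423.680 steps above V_low.
Floor → code 423.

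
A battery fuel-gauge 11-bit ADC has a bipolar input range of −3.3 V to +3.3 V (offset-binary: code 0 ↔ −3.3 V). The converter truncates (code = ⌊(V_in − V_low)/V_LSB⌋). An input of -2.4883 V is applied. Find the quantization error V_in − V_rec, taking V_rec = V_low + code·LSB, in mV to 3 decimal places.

2.813 mV

Step size: 6.6 V ÷ 2^11 = 3.223 mV.
(V_in − V_low)/LSB = (-2.4883 − (−3.3))/0.00322266 = 251.8730 → code 251 (floor).
Reconstructed: -2.4911133 V.
Difference: 0.00281328 V → 2.813 mV.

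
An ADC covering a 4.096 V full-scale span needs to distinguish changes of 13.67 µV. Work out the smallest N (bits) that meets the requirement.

Number of steps required ≥ 4.096 V / 13.67 µV = 299634.24.
Need 2^N ≥ 299634.24; 2^18 = 262144, 2^19 = 524288.
Minimum N = 19.

19 bits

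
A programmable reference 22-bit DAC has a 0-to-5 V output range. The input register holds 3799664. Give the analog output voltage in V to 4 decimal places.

4.5296 V

LSB = 5 V / 2^22 = 1.19 µV.
V_out = 0 + 3799664 × 1.19209e-06 V = 4.52955 V.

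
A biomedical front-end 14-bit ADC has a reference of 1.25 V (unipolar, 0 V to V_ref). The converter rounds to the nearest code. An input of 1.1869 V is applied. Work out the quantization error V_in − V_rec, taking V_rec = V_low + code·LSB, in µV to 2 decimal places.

-4.91 µV

Step size: 1.25 V ÷ 2^14 = 76.29 µV.
(1.1869 − 0)/7.62939e-05 = 15556.9357; round gives code 15557.
Reconstructed: 1.1869049 V.
Difference: -4.90723e-06 V → -4.91 µV.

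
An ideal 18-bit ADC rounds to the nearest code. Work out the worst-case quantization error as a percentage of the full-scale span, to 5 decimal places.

0.00019 %

Rounding → worst-case error = ½ LSB = V_FS/2^19, so 100/524288 = 0.000190735 % of full scale.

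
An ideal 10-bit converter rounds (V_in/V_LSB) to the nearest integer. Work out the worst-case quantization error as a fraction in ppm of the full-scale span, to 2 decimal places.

488.28 ppm

Rounding → worst-case error = ½ LSB = V_FS/2^11, so 1e+06/2048 = 488.281 ppm of full scale.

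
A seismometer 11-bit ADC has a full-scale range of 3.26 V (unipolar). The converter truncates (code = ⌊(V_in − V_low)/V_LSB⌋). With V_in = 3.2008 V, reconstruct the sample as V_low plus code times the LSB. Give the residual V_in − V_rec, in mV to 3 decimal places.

Step size: 3.26 V ÷ 2^11 = 1.592 mV.
(3.2008 − 0)/0.0015918 = 2010.8093; ⌊·⌋ gives code 2010.
Reconstructed: 3.1995117 V.
Difference: 0.00128828 V → 1.288 mV.

1.288 mV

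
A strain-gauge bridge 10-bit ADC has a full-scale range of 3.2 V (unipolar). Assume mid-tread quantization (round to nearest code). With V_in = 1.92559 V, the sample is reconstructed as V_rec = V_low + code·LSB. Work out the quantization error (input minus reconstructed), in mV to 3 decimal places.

0.590 mV

LSB = 3.2/2^10 = 3.125 mV.
(V_in − V_low)/LSB = (1.92559 − 0)/0.003125 = 616.1888 → code 616 (round).
Reconstructed: 1.925 V.
Error = 1.92559 − 1.925 = 0.00059 V = 0.590 mV.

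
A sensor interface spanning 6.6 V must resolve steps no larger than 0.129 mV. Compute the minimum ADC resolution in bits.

Number of steps required ≥ 6.6 V / 0.129 mV = 51162.79.
Need 2^N ≥ 51162.79; 2^15 = 32768, 2^16 = 65536.
Minimum N = 16.

16 bits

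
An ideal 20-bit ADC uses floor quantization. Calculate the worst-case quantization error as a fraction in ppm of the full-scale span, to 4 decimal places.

Truncating → worst-case error = 1 LSB = V_FS/2^20, so 1e+06/1048576 = 0.953674 ppm of full scale.

0.9537 ppm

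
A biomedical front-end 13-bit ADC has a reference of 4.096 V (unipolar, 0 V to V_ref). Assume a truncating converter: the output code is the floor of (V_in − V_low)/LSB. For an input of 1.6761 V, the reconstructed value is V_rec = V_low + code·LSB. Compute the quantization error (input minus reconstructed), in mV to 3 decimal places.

0.100 mV

LSB = 4.096/2^13 = 0.500 mV.
Scaled input = 3352.2000 LSBs, so code = 3352.
Code 3352 maps back to 0 + 3352×0.0005 V = 1.676 V.
V_in − V_rec = 0.0001 V = 0.100 mV.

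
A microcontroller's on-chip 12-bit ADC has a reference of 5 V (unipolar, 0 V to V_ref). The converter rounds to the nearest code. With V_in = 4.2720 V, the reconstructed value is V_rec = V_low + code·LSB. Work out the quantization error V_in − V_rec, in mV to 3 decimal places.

-0.461 mV

One LSB is 5 V / 4096 = 1.221 mV.
(4.2720 − 0)/0.0012207 = 3499.6224; round gives code 3500.
Reconstructed: 4.2724609 V.
Error = 4.2720 − 4.2724609 = -0.000460937 V = -0.461 mV.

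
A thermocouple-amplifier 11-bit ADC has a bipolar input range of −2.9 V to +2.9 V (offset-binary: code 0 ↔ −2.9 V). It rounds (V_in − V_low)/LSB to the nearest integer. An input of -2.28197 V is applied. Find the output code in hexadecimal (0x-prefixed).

code 0xDA (decimal 218)

LSB = 5.8 V / 2048 = 2.832 mV.
(-2.28197 − (−2.9)) / 0.00283203 = 218.229 LSBs.
round(218.229) = 218.
In hexadecimal (0x-prefixed): 0xDA.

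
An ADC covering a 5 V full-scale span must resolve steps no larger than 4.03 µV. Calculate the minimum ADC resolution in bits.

Number of steps required ≥ 5 V / 4.03 µV = 1240694.79.
Need 2^N ≥ 1240694.79; 2^20 = 1048576, 2^21 = 2097152.
Minimum N = 21.

21 bits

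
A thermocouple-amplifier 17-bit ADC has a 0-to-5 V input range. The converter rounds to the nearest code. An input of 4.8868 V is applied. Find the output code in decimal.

code 128105

With 131072 levels over 5 V, one step is 38.15 µV.
(V_in − V_low)/LSB = (4.8868 − 0) / 3.8147e-05 = 128104.530.
So the output code is 128105.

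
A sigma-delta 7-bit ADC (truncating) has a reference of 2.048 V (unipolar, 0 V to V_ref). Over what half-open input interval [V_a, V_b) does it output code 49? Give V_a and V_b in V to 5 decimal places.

[0.78400 V, 0.80000 V)

LSB = 2.048/2^7 = 16.000 mV.
V_a = V_low + 49·LSB = 0.784 V; V_b = V_low + 50·LSB = 0.8 V.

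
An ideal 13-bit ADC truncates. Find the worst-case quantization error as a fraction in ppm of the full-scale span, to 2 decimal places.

122.07 ppm

Truncating → worst-case error = 1 LSB = V_FS/2^13, so 1e+06/8192 = 122.07 ppm of full scale.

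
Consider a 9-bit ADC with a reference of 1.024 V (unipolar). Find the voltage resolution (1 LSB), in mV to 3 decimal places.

Full-scale span = 1.024 V.
LSB = 1.024 / 2^9 = 1.024 / 512 = 0.002 V = 2.000 mV.

2.000 mV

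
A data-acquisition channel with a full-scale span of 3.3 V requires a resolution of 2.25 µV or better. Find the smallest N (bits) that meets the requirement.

Number of steps required ≥ 3.3 V / 2.25 µV = 1466666.67.
Need 2^N ≥ 1466666.67; 2^20 = 1048576, 2^21 = 2097152.
Minimum N = 21.

21 bits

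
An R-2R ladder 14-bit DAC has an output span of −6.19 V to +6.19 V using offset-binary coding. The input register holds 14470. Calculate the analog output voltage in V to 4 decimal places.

4.7438 V

LSB = 12.38 V / 2^14 = 0.756 mV.
V_out = (−6.19) + 14470 × 0.000755615 V = 4.74375 V.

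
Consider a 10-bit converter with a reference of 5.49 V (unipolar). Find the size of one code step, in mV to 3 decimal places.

Full-scale span = 5.49 V.
LSB = 5.49 / 2^10 = 5.49 / 1024 = 0.00536133 V = 5.361 mV.

5.361 mV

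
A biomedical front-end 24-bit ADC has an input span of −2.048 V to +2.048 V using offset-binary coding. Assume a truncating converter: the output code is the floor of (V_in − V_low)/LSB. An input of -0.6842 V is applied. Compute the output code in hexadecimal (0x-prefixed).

code 0x553CCC (decimal 5586124)

With 16777216 levels over 4.096 V, one step is 0.24 µV.
(-0.6842 − (−2.048)) / 2.44141e-07 = 5586124.800 LSBs.
Floor → code 5586124.
In hexadecimal (0x-prefixed): 0x553CCC.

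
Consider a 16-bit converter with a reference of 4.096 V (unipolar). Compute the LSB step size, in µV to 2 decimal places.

62.50 µV

Full-scale span = 4.096 V.
LSB = 4.096 / 2^16 = 4.096 / 65536 = 6.25e-05 V = 62.50 µV.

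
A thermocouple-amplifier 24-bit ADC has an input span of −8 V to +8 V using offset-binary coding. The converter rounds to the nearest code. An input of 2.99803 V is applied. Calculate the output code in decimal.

Full-scale span = 16 V; LSB = 16/2^24 = 0.95 µV.
(2.99803 − (−8)) / 9.53674e-07 = 11532270.305 LSBs.
Round → code 11532270.

code 11532270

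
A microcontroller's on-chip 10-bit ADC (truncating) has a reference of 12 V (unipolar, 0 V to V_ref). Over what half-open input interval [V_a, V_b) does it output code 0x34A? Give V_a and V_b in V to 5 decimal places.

LSB = 12/2^10 = 11.719 mV.
Code 0x34A = 842 decimal.
V_a = V_low + 842·LSB = 9.86719 V; V_b = V_low + 843·LSB = 9.87891 V.

[9.86719 V, 9.87891 V)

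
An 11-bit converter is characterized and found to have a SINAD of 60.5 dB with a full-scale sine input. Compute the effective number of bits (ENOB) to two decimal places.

ENOB = (SINAD − 1.76) / 6.02 = (60.5 − 1.76)/6.02 = 9.757.

9.76 bits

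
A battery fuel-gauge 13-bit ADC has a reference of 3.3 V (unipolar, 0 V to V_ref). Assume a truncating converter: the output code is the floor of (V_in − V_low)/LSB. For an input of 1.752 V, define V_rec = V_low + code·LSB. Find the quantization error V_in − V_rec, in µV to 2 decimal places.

83.50 µV

One LSB is 3.3 V / 8192 = 402.83 µV.
Scaled input = 4349.2073 LSBs, so code = 4349.
V_rec = 0 + 4349·0.000402832 = 1.7519165 V.
V_in − V_rec = 8.34961e-05 V = 83.50 µV.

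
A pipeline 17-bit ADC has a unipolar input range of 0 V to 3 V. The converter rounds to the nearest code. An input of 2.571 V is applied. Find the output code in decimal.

With 131072 levels over 3 V, one step is 22.89 µV.
(V_in − V_low)/LSB = (2.571 − 0) / 2.28882e-05 = 112328.704.
So the output code is 112329.

code 112329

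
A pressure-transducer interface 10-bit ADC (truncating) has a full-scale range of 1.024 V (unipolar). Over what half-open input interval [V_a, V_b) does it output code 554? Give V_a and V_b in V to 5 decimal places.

LSB = 1.024/2^10 = 1.000 mV.
V_a = V_low + 554·LSB = 0.554 V; V_b = V_low + 555·LSB = 0.555 V.

[0.55400 V, 0.55500 V)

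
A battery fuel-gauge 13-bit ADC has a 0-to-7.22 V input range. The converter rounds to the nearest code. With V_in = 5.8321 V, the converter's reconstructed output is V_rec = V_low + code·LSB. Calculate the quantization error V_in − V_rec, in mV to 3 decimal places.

LSB = 7.22/2^13 = 0.881 mV.
(5.8321 − 0)/0.000881348 = 6617.2525; round gives code 6617.
V_rec = 0 + 6617·0.000881348 = 5.8318774 V.
Error = 5.8321 − 5.8318774 = 0.000222559 V = 0.223 mV.

0.223 mV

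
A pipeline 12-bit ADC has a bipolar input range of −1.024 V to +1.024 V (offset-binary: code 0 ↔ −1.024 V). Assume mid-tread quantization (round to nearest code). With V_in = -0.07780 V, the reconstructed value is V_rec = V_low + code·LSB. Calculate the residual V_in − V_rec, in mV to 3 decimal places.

0.200 mV

Step size: 2.048 V ÷ 2^12 = 0.500 mV.
Scaled input = 1892.4000 LSBs, so code = 1892.
V_rec = (−1.024) + 1892·0.0005 = -0.078 V.
Error = -0.07780 − (−0.078) = 0.0002 V = 0.200 mV.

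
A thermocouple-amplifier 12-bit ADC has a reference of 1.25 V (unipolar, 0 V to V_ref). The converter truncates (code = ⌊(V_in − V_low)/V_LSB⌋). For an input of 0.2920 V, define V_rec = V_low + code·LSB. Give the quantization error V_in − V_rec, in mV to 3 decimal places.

One LSB is 1.25 V / 4096 = 305.18 µV.
(0.2920 − 0)/0.000305176 = 956.8256; ⌊·⌋ gives code 956.
V_rec = 0 + 956·0.000305176 = 0.29174805 V.
Difference: 0.000251953 V → 0.252 mV.

0.252 mV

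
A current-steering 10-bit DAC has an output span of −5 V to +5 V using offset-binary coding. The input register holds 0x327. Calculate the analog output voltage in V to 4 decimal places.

LSB = 10 V / 2^10 = 9.766 mV.
Code 0x327 = 807 decimal.
V_out = (−5) + 807 × 0.00976562 V = 2.88086 V.

2.8809 V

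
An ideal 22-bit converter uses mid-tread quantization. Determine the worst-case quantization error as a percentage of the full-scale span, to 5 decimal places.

Rounding → worst-case error = ½ LSB = V_FS/2^23, so 100/8388608 = 1.19209e-05 % of full scale.

0.00001 %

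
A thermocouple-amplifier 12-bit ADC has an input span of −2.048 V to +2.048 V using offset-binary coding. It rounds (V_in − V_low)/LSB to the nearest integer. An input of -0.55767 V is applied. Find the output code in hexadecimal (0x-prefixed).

LSB = 4.096 V / 4096 = 1.000 mV.
(-0.55767 − (−2.048)) / 0.001 = 1490.330 LSBs.
Round → code 1490.
In hexadecimal (0x-prefixed): 0x5D2.

code 0x5D2 (decimal 1490)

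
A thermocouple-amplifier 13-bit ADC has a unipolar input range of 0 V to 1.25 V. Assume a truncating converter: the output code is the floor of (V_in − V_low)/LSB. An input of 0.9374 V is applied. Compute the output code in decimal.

code 6143

LSB = 1.25 V / 8192 = 152.59 µV.
Input sits at 6143.345 steps above V_low.
Floor → code 6143.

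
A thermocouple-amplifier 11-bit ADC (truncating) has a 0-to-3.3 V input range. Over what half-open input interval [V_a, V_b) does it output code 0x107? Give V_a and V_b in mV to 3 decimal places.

LSB = 3.3/2^11 = 1.611 mV.
Code 0x107 = 263 decimal.
V_a = V_low + 263·LSB = 0.423779 V; V_b = V_low + 264·LSB = 0.425391 V.

[423.779 mV, 425.391 mV)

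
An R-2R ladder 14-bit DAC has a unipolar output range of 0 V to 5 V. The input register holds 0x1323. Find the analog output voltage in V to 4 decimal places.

LSB = 5 V / 2^14 = 305.18 µV.
Code 0x1323 = 4899 decimal.
V_out = 0 + 4899 × 0.000305176 V = 1.49506 V.

1.4951 V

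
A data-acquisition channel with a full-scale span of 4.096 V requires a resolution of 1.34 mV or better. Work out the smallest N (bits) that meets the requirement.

Number of steps required ≥ 4.096 V / 1.34 mV = 3056.72.
Need 2^N ≥ 3056.72; 2^11 = 2048, 2^12 = 4096.
Minimum N = 12.

12 bits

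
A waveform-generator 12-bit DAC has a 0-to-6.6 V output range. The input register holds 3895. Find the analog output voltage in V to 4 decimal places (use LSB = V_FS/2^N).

LSB = 6.6 V / 2^12 = 1.611 mV.
V_out = 0 + 3895 × 0.00161133 V = 6.27612 V.

6.2761 V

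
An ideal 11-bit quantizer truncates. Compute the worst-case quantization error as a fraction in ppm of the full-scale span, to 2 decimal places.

Truncating → worst-case error = 1 LSB = V_FS/2^11, so 1e+06/2048 = 488.281 ppm of full scale.

488.28 ppm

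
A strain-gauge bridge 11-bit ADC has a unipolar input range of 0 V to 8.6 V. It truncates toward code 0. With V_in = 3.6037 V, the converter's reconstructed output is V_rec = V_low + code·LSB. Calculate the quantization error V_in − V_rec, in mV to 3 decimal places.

0.770 mV

One LSB is 8.6 V / 2048 = 4.199 mV.
(3.6037 − 0)/0.00419922 = 858.1834; ⌊·⌋ gives code 858.
V_rec = 0 + 858·0.00419922 = 3.6029297 V.
V_in − V_rec = 0.000770312 V = 0.770 mV.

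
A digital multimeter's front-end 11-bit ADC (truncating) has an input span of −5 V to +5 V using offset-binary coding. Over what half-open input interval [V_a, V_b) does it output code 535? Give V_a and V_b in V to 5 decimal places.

LSB = 10/2^11 = 4.883 mV.
V_a = V_low + 535·LSB = -2.3877 V; V_b = V_low + 536·LSB = -2.38281 V.

[-2.38770 V, -2.38281 V)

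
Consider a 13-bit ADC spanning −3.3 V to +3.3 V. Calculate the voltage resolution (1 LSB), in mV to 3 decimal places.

0.806 mV

Full-scale span = 6.6 V.
LSB = 6.6 / 2^13 = 6.6 / 8192 = 0.000805664 V = 0.806 mV.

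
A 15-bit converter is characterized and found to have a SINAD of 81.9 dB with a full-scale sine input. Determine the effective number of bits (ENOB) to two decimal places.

ENOB = (SINAD − 1.76) / 6.02 = (81.9 − 1.76)/6.02 = 13.312.

13.31 bits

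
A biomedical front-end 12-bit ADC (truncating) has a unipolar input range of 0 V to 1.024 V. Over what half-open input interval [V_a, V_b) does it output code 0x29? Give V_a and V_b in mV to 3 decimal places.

LSB = 1.024/2^12 = 250.00 µV.
Code 0x29 = 41 decimal.
V_a = V_low + 41·LSB = 0.01025 V; V_b = V_low + 42·LSB = 0.0105 V.

[10.250 mV, 10.500 mV)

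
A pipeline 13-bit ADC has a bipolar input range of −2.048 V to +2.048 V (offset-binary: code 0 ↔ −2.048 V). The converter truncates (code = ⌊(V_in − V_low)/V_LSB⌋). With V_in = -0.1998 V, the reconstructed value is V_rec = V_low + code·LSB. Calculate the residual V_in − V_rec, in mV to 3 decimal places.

0.200 mV

LSB = 4.096/2^13 = 0.500 mV.
(-0.1998 − (−2.048))/0.0005 = 3696.4000; ⌊·⌋ gives code 3696.
Code 3696 maps back to (−2.048) + 3696×0.0005 V = -0.2 V.
Error = -0.1998 − (−0.2) = 0.0002 V = 0.200 mV.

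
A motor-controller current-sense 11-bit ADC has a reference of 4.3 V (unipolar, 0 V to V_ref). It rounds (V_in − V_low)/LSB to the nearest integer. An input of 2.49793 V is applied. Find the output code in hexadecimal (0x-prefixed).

code 0x4A6 (decimal 1190)

LSB = 4.3 V / 2048 = 2.100 mV.
Input sits at 1189.712 steps above V_low.
So the output code is 1190.
In hexadecimal (0x-prefixed): 0x4A6.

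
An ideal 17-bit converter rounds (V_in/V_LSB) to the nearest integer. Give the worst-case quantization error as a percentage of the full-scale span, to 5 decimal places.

Rounding → worst-case error = ½ LSB = V_FS/2^18, so 100/262144 = 0.00038147 % of full scale.

0.00038 %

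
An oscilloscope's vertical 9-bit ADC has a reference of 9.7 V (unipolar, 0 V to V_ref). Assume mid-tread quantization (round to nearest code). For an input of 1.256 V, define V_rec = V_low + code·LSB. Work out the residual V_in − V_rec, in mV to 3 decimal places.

5.609 mV

Step size: 9.7 V ÷ 2^9 = 18.945 mV.
(1.256 − 0)/0.0189453 = 66.2961; round gives code 66.
Reconstructed: 1.2503906 V.
V_in − V_rec = 0.00560937 V = 5.609 mV.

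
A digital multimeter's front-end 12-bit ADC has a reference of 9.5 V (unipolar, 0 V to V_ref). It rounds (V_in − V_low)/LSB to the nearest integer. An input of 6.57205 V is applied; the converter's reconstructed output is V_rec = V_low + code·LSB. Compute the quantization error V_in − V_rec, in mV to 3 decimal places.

One LSB is 9.5 V / 4096 = 2.319 mV.
(6.57205 − 0)/0.00231934 = 2833.5912; round gives code 2834.
Code 2834 maps back to 0 + 2834×0.00231934 V = 6.572998 V.
V_in − V_rec = -0.000948047 V = -0.948 mV.

-0.948 mV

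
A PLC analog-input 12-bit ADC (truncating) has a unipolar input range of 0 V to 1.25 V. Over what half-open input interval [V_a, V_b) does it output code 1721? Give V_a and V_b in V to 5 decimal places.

LSB = 1.25/2^12 = 305.18 µV.
V_a = V_low + 1721·LSB = 0.525208 V; V_b = V_low + 1722·LSB = 0.525513 V.

[0.52521 V, 0.52551 V)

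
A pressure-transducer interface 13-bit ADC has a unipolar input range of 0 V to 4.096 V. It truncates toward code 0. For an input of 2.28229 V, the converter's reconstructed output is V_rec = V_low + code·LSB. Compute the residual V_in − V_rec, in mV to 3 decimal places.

LSB = 4.096/2^13 = 0.500 mV.
(V_in − V_low)/LSB = (2.28229 − 0)/0.0005 = 4564.5800 → code 4564 (floor).
Reconstructed: 2.282 V.
Error = 2.28229 − 2.282 = 0.00029 V = 0.290 mV.

0.290 mV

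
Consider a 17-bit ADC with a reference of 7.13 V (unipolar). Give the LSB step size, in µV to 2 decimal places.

54.40 µV

Full-scale span = 7.13 V.
LSB = 7.13 / 2^17 = 7.13 / 131072 = 5.43976e-05 V = 54.40 µV.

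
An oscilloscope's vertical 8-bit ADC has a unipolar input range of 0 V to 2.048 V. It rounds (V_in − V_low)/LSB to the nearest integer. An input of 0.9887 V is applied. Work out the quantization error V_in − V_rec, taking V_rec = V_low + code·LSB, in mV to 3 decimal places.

-3.300 mV

One LSB is 2.048 V / 256 = 8.000 mV.
(V_in − V_low)/LSB = (0.9887 − 0)/0.008 = 123.5875 → code 124 (round).
Reconstructed: 0.992 V.
V_in − V_rec = -0.0033 V = -3.300 mV.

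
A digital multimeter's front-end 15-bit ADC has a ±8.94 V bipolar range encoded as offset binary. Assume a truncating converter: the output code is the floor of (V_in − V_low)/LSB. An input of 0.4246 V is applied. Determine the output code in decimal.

LSB = 17.88 V / 32768 = 0.546 mV.
Input sits at 17162.148 steps above V_low.
Floor → code 17162.

code 17162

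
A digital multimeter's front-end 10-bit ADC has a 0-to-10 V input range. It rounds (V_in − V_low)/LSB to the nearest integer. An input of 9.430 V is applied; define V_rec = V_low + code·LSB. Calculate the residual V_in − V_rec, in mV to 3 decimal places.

-3.594 mV

One LSB is 10 V / 1024 = 9.766 mV.
Scaled input = 965.6320 LSBs, so code = 966.
V_rec = 0 + 966·0.00976562 = 9.4335938 V.
Error = 9.430 − 9.4335938 = -0.00359375 V = -3.594 mV.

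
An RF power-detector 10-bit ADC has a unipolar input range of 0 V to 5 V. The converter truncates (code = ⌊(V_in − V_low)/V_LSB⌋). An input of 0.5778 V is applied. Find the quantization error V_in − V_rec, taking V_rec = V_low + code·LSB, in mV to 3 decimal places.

Step size: 5 V ÷ 2^10 = 4.883 mV.
(0.5778 − 0)/0.00488281 = 118.3334; ⌊·⌋ gives code 118.
Code 118 maps back to 0 + 118×0.00488281 V = 0.57617188 V.
Difference: 0.00162813 V → 1.628 mV.

1.628 mV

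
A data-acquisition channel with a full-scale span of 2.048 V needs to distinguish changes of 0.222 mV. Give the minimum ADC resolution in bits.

Number of steps required ≥ 2.048 V / 0.222 mV = 9225.23.
Need 2^N ≥ 9225.23; 2^13 = 8192, 2^14 = 16384.
Minimum N = 14.

14 bits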